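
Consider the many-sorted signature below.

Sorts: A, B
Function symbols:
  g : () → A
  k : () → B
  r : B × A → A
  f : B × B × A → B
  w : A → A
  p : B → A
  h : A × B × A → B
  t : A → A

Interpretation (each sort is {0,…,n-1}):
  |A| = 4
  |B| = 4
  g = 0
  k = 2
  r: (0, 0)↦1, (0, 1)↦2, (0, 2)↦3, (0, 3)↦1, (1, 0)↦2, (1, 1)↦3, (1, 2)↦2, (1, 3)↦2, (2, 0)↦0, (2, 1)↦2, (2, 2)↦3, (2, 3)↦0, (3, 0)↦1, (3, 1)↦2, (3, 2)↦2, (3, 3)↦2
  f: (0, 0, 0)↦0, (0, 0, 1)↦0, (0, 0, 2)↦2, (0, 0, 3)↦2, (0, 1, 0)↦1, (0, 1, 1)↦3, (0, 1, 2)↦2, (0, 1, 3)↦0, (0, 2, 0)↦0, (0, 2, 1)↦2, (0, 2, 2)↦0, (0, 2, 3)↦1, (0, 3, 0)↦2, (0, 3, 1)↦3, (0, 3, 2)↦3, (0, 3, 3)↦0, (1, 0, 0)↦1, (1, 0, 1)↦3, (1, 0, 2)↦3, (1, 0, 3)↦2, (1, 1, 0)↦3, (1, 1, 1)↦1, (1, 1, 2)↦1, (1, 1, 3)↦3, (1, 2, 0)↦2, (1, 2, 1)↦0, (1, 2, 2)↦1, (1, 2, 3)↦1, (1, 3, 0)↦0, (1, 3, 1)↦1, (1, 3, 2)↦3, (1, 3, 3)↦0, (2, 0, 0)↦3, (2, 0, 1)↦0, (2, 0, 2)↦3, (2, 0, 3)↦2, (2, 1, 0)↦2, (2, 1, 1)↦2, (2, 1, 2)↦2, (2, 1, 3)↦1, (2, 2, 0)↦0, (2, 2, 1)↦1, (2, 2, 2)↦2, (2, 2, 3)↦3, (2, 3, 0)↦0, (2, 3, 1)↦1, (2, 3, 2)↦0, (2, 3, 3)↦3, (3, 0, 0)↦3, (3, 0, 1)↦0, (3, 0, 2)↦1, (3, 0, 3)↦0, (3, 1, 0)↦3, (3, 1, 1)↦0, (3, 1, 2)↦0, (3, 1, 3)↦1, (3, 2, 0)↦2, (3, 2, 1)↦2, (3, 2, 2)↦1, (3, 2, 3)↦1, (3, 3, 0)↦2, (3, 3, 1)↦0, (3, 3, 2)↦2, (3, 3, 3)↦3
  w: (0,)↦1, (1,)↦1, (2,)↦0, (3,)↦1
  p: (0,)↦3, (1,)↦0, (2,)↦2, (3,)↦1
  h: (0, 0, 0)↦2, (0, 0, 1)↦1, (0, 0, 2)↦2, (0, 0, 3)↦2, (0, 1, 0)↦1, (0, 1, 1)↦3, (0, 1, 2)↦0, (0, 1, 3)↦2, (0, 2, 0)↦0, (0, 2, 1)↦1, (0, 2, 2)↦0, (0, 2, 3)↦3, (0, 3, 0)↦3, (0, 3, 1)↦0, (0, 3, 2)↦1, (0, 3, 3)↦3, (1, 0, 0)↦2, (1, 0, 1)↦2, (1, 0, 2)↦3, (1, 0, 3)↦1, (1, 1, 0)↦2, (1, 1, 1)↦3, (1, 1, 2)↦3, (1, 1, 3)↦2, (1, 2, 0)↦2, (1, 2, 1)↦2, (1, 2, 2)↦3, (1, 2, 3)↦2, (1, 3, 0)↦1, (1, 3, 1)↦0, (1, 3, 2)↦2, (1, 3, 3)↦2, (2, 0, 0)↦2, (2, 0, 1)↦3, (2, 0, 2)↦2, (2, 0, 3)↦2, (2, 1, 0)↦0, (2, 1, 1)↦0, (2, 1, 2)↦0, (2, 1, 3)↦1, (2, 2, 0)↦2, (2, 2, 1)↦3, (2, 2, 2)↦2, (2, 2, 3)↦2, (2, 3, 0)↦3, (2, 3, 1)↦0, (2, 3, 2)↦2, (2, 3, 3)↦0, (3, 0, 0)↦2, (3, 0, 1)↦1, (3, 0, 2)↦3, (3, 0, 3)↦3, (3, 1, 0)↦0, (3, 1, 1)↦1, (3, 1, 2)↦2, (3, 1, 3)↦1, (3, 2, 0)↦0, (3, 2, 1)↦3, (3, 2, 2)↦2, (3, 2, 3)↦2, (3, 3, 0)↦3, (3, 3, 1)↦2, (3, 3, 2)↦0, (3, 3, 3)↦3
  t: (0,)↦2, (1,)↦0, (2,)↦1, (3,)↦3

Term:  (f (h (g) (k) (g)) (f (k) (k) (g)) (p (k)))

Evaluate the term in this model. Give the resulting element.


value = 2

  g = 0
  k = 2
  g = 0
  (h (g) (k) (g)) = h(0, 2, 0) = 0
  k = 2
  k = 2
  g = 0
  (f (k) (k) (g)) = f(2, 2, 0) = 0
  k = 2
  (p (k)) = p(2,) = 2
  (f (h (g) (k) (g)) (f (k) (k) (g)) (p (k))) = f(0, 0, 2) = 2


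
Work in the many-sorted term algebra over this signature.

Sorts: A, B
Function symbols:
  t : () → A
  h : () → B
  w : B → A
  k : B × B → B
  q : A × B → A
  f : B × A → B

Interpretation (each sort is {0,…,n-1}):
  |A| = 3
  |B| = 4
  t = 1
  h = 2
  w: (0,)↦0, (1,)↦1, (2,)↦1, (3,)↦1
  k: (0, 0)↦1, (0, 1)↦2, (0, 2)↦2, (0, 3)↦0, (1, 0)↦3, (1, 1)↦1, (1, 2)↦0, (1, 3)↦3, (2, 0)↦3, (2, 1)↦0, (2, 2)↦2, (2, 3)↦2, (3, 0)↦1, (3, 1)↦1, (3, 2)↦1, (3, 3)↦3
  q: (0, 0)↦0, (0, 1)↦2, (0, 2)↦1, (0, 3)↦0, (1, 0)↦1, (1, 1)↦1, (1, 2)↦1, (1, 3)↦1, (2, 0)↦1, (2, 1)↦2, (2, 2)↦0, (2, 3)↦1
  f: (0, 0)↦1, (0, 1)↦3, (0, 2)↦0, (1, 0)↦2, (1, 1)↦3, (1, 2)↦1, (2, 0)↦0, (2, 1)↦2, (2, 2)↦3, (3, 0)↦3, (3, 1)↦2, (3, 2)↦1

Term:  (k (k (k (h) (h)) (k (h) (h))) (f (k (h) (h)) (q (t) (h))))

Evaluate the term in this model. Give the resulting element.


  h = 2
  h = 2
  (k (h) (h)) = k(2, 2) = 2
  h = 2
  h = 2
  (k (h) (h)) = k(2, 2) = 2
  (k (k (h) (h)) (k (h) (h))) = k(2, 2) = 2
  h = 2
  h = 2
  (k (h) (h)) = k(2, 2) = 2
  t = 1
  h = 2
  (q (t) (h)) = q(1, 2) = 1
  (f (k (h) (h)) (q (t) (h))) = f(2, 1) = 2
  (k (k (k (h) (h)) (k (h) (h))) (f (k (h) (h)) (q (t) (h)))) = k(2, 2) = 2

value = 2


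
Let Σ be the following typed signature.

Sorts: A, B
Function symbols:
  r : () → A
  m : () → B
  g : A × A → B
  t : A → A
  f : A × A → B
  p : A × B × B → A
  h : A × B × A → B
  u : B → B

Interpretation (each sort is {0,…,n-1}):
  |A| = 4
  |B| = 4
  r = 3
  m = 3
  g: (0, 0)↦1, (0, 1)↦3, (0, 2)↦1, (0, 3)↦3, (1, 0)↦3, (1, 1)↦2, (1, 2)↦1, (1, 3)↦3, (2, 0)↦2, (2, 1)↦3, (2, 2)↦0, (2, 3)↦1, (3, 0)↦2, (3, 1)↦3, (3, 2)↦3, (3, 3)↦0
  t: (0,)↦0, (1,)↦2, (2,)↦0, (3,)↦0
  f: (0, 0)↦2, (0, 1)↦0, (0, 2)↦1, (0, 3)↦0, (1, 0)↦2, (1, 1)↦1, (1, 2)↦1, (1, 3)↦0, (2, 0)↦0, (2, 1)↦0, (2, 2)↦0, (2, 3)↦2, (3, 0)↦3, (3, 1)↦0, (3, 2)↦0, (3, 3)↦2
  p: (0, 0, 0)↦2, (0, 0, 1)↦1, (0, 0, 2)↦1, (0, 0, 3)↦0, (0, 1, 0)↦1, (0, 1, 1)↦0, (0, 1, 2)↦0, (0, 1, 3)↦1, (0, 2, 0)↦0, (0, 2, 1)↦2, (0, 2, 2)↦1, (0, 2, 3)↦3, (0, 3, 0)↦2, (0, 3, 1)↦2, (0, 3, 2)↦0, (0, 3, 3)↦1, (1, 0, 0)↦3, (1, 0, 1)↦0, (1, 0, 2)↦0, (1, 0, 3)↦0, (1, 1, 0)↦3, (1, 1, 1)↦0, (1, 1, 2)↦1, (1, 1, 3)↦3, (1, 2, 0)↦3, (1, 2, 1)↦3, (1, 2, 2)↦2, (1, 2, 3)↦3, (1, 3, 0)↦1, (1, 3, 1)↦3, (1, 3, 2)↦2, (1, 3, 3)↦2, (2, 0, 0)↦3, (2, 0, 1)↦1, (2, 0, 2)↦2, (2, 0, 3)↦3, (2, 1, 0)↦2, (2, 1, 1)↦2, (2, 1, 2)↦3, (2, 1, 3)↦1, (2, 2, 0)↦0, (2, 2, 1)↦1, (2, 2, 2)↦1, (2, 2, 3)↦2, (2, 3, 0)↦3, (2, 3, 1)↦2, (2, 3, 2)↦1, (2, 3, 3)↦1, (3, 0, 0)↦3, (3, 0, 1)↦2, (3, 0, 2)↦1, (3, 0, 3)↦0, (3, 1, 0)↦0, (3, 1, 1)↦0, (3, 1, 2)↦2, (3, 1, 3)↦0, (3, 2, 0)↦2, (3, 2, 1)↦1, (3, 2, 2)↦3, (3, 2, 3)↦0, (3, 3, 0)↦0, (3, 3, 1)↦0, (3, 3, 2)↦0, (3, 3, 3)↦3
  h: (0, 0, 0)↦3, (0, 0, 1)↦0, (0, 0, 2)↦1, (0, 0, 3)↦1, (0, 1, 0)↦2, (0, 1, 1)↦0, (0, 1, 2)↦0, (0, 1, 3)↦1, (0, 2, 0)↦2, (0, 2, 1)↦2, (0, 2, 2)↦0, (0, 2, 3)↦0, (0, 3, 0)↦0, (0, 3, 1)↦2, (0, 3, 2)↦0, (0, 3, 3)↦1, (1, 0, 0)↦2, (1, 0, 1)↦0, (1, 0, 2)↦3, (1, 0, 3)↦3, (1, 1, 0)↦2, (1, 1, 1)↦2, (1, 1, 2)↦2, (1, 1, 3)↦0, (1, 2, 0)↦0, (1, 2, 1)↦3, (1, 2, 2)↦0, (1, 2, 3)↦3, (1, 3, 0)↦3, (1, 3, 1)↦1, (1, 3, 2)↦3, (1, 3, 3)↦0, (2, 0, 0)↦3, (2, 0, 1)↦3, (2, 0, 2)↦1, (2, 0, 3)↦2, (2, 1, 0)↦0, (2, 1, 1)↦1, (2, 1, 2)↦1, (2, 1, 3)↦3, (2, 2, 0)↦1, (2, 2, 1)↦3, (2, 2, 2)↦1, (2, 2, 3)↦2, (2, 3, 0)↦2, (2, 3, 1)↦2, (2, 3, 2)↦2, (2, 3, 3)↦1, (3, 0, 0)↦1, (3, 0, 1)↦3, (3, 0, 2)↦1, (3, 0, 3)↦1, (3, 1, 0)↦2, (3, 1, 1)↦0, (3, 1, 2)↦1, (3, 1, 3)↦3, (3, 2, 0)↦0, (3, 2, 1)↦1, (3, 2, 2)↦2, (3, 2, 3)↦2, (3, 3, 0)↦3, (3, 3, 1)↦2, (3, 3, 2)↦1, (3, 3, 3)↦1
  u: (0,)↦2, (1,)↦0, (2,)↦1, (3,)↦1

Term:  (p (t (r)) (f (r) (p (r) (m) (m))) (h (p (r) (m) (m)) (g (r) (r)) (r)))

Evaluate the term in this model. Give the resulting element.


  r = 3
  (t (r)) = t(3,) = 0
  r = 3
  r = 3
  m = 3
  m = 3
  (p (r) (m) (m)) = p(3, 3, 3) = 3
  (f (r) (p (r) (m) (m))) = f(3, 3) = 2
  r = 3
  m = 3
  m = 3
  (p (r) (m) (m)) = p(3, 3, 3) = 3
  r = 3
  r = 3
  (g (r) (r)) = g(3, 3) = 0
  r = 3
  (h (p (r) (m) (m)) (g (r) (r)) (r)) = h(3, 0, 3) = 1
  (p (t (r)) (f (r) (p (r) (m) (m))) (h (p (r) (m) (m)) (g (r) (r)) (r))) = p(0, 2, 1) = 2

value = 2


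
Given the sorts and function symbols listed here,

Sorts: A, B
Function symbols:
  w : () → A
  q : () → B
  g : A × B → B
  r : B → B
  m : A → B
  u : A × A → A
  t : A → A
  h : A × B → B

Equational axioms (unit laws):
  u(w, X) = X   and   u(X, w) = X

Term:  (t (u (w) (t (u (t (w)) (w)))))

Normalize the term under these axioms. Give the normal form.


1. (t (u (w) (t (u (t (w)) (w)))))  →  (t (t (u (t (w)) (w))))
2. (t (t (u (t (w)) (w))))  →  (t (t (t (w))))

normal form = (t (t (t (w))))


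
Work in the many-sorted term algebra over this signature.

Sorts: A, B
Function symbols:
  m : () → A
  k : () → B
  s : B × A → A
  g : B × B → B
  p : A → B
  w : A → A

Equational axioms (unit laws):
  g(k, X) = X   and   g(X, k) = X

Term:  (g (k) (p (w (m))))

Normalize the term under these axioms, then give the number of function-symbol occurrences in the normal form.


size = 3

1. (g (k) (p (w (m))))  →  (p (w (m)))
normal form: (p (w (m)))


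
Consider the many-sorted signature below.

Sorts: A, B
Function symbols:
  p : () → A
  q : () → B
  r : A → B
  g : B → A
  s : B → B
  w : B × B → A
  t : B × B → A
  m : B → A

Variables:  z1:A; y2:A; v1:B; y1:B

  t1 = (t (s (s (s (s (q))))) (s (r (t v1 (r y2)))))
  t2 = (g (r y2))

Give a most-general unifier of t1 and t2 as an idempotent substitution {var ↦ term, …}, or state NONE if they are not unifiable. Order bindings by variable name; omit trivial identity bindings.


head clash or occurs-check failure — not unifiable

NONE (not unifiable)


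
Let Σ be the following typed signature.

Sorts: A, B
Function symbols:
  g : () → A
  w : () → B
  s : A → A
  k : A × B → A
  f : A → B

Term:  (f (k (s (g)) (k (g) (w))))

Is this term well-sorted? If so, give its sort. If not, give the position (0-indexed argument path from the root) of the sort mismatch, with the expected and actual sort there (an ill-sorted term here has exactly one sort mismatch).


      (g) : A
    (s (g)) : A
      (g) : A
      (w) : B
    (k (g) (w)) : A
  (k (s (g)) (k (g) (w))) : ✗ arg 1 at [0, 1] has sort A, expected B

ill-sorted at position [0, 1]: expected B, got A


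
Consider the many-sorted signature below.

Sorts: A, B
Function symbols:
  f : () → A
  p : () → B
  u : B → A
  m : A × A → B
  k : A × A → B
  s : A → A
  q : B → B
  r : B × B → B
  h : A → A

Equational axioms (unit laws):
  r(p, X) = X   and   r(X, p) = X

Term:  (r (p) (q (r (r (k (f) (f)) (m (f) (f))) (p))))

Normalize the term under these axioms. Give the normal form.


normal form = (q (r (k (f) (f)) (m (f) (f))))

1. (r (p) (q (r (r (k (f) (f)) (m (f) (f))) (p))))  →  (q (r (r (k (f) (f)) (m (f) (f))) (p)))
2. (q (r (r (k (f) (f)) (m (f) (f))) (p)))  →  (q (r (k (f) (f)) (m (f) (f))))


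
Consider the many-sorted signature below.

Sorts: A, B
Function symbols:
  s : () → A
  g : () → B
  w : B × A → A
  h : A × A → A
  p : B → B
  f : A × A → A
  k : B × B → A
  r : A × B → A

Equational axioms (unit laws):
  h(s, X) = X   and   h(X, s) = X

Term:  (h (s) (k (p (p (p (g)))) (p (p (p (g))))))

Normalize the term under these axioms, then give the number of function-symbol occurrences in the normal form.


size = 9

1. (h (s) (k (p (p (p (g)))) (p (p (p (g))))))  →  (k (p (p (p (g)))) (p (p (p (g)))))
normal form: (k (p (p (p (g)))) (p (p (p (g)))))


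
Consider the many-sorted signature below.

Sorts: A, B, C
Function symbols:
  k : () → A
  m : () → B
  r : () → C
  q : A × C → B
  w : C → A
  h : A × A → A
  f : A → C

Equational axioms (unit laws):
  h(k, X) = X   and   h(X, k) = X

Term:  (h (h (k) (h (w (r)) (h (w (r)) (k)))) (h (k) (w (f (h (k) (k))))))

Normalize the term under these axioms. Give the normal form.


normal form = (h (h (w (r)) (w (r))) (w (f (k))))

1. (h (h (k) (h (w (r)) (h (w (r)) (k)))) (h (k) (w (f (h (k) (k))))))  →  (h (h (w (r)) (h (w (r)) (k))) (h (k) (w (f (h (k) (k))))))
2. (h (h (w (r)) (h (w (r)) (k))) (h (k) (w (f (h (k) (k))))))  →  (h (h (w (r)) (w (r))) (h (k) (w (f (h (k) (k))))))
3. (h (h (w (r)) (w (r))) (h (k) (w (f (h (k) (k))))))  →  (h (h (w (r)) (w (r))) (w (f (h (k) (k)))))
4. (h (h (w (r)) (w (r))) (w (f (h (k) (k)))))  →  (h (h (w (r)) (w (r))) (w (f (k))))


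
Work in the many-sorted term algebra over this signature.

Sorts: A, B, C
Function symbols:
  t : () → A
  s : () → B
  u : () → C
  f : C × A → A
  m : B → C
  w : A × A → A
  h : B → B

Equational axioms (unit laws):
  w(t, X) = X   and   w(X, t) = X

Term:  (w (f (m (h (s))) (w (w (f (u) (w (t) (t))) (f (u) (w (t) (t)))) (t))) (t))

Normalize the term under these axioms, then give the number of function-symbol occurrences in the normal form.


size = 11

1. (w (f (m (h (s))) (w (w (f (u) (w (t) (t))) (f (u) (w (t) (t)))) (t))) (t))  →  (f (m (h (s))) (w (w (f (u) (w (t) (t))) (f (u) (w (t) (t)))) (t)))
2. (f (m (h (s))) (w (w (f (u) (w (t) (t))) (f (u) (w (t) (t)))) (t)))  →  (f (m (h (s))) (w (f (u) (w (t) (t))) (f (u) (w (t) (t)))))
3. (f (m (h (s))) (w (f (u) (w (t) (t))) (f (u) (w (t) (t)))))  →  (f (m (h (s))) (w (f (u) (t)) (f (u) (w (t) (t)))))
4. (f (m (h (s))) (w (f (u) (t)) (f (u) (w (t) (t)))))  →  (f (m (h (s))) (w (f (u) (t)) (f (u) (t))))
normal form: (f (m (h (s))) (w (f (u) (t)) (f (u) (t))))


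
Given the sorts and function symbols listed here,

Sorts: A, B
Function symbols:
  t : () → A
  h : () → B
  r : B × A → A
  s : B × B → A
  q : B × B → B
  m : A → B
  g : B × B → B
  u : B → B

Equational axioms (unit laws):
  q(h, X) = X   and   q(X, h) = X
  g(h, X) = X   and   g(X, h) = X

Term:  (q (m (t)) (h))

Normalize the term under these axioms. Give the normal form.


1. (q (m (t)) (h))  →  (m (t))

normal form = (m (t))


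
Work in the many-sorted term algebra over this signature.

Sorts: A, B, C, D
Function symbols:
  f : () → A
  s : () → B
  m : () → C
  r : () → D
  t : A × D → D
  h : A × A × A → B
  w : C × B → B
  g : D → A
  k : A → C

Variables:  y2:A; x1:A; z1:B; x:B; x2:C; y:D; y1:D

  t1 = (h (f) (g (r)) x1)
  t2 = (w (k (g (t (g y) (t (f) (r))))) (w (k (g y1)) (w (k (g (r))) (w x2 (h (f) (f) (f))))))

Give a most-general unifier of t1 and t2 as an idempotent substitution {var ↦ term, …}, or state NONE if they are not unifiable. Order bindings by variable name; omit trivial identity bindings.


NONE (not unifiable)

head clash or occurs-check failure — not unifiable


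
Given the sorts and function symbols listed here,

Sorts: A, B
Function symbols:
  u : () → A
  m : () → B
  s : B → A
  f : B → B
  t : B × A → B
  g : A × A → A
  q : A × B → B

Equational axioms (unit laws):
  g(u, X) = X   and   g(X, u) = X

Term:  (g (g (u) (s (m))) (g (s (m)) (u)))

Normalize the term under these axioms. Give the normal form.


normal form = (g (s (m)) (s (m)))

1. (g (g (u) (s (m))) (g (s (m)) (u)))  →  (g (s (m)) (g (s (m)) (u)))
2. (g (s (m)) (g (s (m)) (u)))  →  (g (s (m)) (s (m)))


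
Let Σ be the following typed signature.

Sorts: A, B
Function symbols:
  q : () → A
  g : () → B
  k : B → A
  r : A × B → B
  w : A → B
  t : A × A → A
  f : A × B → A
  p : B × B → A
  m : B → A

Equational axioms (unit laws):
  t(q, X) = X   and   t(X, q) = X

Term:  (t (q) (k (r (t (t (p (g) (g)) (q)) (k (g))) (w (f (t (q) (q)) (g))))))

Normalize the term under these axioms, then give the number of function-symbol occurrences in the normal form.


1. (t (q) (k (r (t (t (p (g) (g)) (q)) (k (g))) (w (f (t (q) (q)) (g))))))  →  (k (r (t (t (p (g) (g)) (q)) (k (g))) (w (f (t (q) (q)) (g)))))
2. (k (r (t (t (p (g) (g)) (q)) (k (g))) (w (f (t (q) (q)) (g)))))  →  (k (r (t (p (g) (g)) (k (g))) (w (f (t (q) (q)) (g)))))
3. (k (r (t (p (g) (g)) (k (g))) (w (f (t (q) (q)) (g)))))  →  (k (r (t (p (g) (g)) (k (g))) (w (f (q) (g)))))
normal form: (k (r (t (p (g) (g)) (k (g))) (w (f (q) (g)))))

size = 12


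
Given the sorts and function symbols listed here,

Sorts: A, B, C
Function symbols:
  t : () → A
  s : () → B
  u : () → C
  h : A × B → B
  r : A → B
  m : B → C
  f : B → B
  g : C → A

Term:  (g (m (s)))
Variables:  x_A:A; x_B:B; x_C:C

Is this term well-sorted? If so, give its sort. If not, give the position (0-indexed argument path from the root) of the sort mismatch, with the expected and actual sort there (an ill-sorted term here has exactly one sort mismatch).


well-sorted; sort = A

    (s) : B
  (m (s)) : C
(g (m (s))) : A


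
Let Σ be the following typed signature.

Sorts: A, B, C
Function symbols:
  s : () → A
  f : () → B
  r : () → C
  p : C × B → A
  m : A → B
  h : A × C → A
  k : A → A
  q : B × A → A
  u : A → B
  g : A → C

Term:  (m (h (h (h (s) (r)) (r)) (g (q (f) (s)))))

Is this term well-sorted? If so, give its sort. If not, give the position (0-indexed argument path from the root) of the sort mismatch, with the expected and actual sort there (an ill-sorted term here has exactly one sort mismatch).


well-sorted; sort = B

        (s) : A
        (r) : C
      (h (s) (r)) : A
      (r) : C
    (h (h (s) (r)) (r)) : A
        (f) : B
        (s) : A
      (q (f) (s)) : A
    (g (q (f) (s))) : C
  (h (h (h (s) (r)) (r)) (g (q (f) (s)))) : A
(m (h (h (h (s) (r)) (r)) (g (q (f) (s))))) : B


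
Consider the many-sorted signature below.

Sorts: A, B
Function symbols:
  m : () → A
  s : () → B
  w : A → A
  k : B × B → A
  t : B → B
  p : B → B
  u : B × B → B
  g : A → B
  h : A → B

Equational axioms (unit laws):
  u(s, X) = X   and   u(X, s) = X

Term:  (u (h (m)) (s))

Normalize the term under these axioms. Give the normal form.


1. (u (h (m)) (s))  →  (h (m))

normal form = (h (m))


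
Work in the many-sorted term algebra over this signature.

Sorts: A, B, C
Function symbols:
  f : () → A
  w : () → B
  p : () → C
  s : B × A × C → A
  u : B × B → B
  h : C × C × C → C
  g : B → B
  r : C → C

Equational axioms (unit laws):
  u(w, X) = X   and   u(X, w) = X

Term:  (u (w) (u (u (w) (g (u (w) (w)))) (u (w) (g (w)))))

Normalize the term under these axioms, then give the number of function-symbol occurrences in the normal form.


1. (u (w) (u (u (w) (g (u (w) (w)))) (u (w) (g (w)))))  →  (u (u (w) (g (u (w) (w)))) (u (w) (g (w))))
2. (u (u (w) (g (u (w) (w)))) (u (w) (g (w))))  →  (u (g (u (w) (w))) (u (w) (g (w))))
3. (u (g (u (w) (w))) (u (w) (g (w))))  →  (u (g (w)) (u (w) (g (w))))
4. (u (g (w)) (u (w) (g (w))))  →  (u (g (w)) (g (w)))
normal form: (u (g (w)) (g (w)))

size = 5


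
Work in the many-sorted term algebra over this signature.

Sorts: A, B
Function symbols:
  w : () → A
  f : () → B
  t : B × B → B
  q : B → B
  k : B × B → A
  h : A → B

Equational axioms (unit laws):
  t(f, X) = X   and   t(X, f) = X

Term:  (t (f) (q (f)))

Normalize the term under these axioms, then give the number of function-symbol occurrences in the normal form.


size = 2

1. (t (f) (q (f)))  →  (q (f))
normal form: (q (f))


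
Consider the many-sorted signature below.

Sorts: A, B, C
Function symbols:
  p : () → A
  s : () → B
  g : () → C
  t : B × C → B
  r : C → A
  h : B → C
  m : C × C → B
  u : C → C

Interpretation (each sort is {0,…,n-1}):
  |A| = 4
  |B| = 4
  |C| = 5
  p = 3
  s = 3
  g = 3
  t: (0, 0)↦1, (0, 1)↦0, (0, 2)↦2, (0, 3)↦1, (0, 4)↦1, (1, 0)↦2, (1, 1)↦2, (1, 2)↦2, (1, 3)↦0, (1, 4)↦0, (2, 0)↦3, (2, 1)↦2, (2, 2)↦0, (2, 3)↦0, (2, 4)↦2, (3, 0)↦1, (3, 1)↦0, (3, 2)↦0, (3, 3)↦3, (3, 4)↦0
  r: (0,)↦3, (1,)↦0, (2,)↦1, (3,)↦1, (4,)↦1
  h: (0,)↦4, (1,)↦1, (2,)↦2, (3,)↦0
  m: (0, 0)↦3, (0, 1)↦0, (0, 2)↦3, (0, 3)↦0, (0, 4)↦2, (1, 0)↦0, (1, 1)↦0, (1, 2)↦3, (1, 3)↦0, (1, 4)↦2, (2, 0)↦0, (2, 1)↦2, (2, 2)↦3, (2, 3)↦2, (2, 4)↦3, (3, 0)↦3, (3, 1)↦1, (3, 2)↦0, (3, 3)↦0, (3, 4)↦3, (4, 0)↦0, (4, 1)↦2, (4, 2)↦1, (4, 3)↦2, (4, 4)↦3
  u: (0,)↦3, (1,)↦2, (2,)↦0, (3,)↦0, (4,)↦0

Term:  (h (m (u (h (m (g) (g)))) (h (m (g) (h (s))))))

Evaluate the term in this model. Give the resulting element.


value = 0

  g = 3
  g = 3
  (m (g) (g)) = m(3, 3) = 0
  (h (m (g) (g))) = h(0,) = 4
  (u (h (m (g) (g)))) = u(4,) = 0
  g = 3
  s = 3
  (h (s)) = h(3,) = 0
  (m (g) (h (s))) = m(3, 0) = 3
  (h (m (g) (h (s)))) = h(3,) = 0
  (m (u (h (m (g) (g)))) (h (m (g) (h (s))))) = m(0, 0) = 3
  (h (m (u (h (m (g) (g)))) (h (m (g) (h (s)))))) = h(3,) = 0


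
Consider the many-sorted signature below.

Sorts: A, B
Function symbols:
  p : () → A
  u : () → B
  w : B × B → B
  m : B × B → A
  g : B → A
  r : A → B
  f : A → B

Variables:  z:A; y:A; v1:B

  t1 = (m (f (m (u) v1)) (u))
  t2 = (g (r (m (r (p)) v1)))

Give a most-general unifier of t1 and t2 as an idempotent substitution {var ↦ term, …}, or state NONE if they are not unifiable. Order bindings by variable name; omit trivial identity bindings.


NONE (not unifiable)

head clash or occurs-check failure — not unifiable


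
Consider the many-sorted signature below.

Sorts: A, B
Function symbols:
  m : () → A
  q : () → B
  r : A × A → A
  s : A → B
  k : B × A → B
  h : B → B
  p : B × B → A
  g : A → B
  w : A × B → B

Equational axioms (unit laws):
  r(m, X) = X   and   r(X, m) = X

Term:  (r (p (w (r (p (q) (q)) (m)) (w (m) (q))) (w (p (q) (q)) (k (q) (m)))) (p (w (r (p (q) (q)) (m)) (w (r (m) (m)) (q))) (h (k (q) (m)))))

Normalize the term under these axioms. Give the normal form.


1. (r (p (w (r (p (q) (q)) (m)) (w (m) (q))) (w (p (q) (q)) (k (q) (m)))) (p (w (r (p (q) (q)) (m)) (w (r (m) (m)) (q))) (h (k (q) (m)))))  →  (r (p (w (p (q) (q)) (w (m) (q))) (w (p (q) (q)) (k (q) (m)))) (p (w (r (p (q) (q)) (m)) (w (r (m) (m)) (q))) (h (k (q) (m)))))
2. (r (p (w (p (q) (q)) (w (m) (q))) (w (p (q) (q)) (k (q) (m)))) (p (w (r (p (q) (q)) (m)) (w (r (m) (m)) (q))) (h (k (q) (m)))))  →  (r (p (w (p (q) (q)) (w (m) (q))) (w (p (q) (q)) (k (q) (m)))) (p (w (p (q) (q)) (w (r (m) (m)) (q))) (h (k (q) (m)))))
3. (r (p (w (p (q) (q)) (w (m) (q))) (w (p (q) (q)) (k (q) (m)))) (p (w (p (q) (q)) (w (r (m) (m)) (q))) (h (k (q) (m)))))  →  (r (p (w (p (q) (q)) (w (m) (q))) (w (p (q) (q)) (k (q) (m)))) (p (w (p (q) (q)) (w (m) (q))) (h (k (q) (m)))))

normal form = (r (p (w (p (q) (q)) (w (m) (q))) (w (p (q) (q)) (k (q) (m)))) (p (w (p (q) (q)) (w (m) (q))) (h (k (q) (m)))))


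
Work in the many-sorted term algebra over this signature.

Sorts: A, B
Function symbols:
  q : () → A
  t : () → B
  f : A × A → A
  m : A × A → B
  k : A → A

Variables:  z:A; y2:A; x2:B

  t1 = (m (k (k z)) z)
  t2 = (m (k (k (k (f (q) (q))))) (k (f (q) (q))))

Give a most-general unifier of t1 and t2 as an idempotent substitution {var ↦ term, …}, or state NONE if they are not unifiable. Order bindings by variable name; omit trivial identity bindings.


{z ↦ (k (f (q) (q)))}


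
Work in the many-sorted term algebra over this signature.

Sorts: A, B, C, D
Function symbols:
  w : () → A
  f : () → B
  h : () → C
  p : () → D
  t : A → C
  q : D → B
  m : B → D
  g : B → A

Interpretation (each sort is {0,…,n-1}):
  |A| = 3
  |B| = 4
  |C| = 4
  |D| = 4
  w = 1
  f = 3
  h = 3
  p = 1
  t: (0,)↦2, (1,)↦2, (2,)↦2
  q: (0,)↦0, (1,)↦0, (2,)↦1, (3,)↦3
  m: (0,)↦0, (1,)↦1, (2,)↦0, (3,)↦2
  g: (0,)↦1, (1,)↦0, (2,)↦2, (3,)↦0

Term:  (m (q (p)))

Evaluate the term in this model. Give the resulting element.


value = 0

  p = 1
  (q (p)) = q(1,) = 0
  (m (q (p))) = m(0,) = 0


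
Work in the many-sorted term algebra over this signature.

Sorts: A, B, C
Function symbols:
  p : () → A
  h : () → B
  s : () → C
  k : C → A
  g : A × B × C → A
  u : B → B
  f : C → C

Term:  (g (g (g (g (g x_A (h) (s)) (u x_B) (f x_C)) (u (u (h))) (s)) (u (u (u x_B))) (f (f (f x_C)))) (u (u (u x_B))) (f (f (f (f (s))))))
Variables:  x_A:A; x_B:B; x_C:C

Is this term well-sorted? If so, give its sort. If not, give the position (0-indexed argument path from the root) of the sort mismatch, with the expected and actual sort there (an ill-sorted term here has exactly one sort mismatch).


          x_A : A
          (h) : B
          (s) : C
        (g x_A (h) (s)) : A
          x_B : B
        (u x_B) : B
          x_C : C
        (f x_C) : C
      (g (g x_A (h) (s)) (u x_B) (f x_C)) : A
          (h) : B
        (u (h)) : B
      (u (u (h))) : B
      (s) : C
    (g (g (g x_A (h) (s)) (u x_B) (f x_C)) (u (u (h))) (s)) : A
          x_B : B
        (u x_B) : B
      (u (u x_B)) : B
    (u (u (u x_B))) : B
          x_C : C
        (f x_C) : C
      (f (f x_C)) : C
    (f (f (f x_C))) : C
  (g (g (g (g x_A (h) (s)) (u x_B) (f x_C)) (u (u (h))) (s)) (u (u (u x_B))) (f (f (f x_C)))) : A
        x_B : B
      (u x_B) : B
    (u (u x_B)) : B
  (u (u (u x_B))) : B
          (s) : C
        (f (s)) : C
      (f (f (s))) : C
    (f (f (f (s)))) : C
  (f (f (f (f (s))))) : C
(g (g (g (g (g x_A (h) (s)) (u x_B) (f x_C)) (u (u (h))) (s)) (u (u (u x_B))) (f (f (f x_C)))) (u (u (u x_B))) (f (f (f (f (s)))))) : A

well-sorted; sort = A


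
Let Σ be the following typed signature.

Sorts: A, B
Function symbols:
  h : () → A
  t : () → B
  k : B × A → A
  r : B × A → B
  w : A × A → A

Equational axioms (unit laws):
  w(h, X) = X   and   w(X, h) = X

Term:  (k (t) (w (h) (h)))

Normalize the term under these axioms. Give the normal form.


1. (k (t) (w (h) (h)))  →  (k (t) (h))

normal form = (k (t) (h))


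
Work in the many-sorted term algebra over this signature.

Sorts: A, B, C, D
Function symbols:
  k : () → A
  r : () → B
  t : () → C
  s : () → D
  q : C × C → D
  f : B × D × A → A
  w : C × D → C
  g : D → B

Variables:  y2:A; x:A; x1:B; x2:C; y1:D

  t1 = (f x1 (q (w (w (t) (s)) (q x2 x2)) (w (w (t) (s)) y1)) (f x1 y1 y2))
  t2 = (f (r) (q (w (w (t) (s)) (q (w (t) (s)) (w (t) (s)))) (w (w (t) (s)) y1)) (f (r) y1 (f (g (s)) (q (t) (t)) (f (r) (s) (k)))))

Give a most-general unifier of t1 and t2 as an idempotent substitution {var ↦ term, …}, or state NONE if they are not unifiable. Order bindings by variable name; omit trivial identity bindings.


{x1 ↦ (r), x2 ↦ (w (t) (s)), y2 ↦ (f (g (s)) (q (t) (t)) (f (r) (s) (k)))}


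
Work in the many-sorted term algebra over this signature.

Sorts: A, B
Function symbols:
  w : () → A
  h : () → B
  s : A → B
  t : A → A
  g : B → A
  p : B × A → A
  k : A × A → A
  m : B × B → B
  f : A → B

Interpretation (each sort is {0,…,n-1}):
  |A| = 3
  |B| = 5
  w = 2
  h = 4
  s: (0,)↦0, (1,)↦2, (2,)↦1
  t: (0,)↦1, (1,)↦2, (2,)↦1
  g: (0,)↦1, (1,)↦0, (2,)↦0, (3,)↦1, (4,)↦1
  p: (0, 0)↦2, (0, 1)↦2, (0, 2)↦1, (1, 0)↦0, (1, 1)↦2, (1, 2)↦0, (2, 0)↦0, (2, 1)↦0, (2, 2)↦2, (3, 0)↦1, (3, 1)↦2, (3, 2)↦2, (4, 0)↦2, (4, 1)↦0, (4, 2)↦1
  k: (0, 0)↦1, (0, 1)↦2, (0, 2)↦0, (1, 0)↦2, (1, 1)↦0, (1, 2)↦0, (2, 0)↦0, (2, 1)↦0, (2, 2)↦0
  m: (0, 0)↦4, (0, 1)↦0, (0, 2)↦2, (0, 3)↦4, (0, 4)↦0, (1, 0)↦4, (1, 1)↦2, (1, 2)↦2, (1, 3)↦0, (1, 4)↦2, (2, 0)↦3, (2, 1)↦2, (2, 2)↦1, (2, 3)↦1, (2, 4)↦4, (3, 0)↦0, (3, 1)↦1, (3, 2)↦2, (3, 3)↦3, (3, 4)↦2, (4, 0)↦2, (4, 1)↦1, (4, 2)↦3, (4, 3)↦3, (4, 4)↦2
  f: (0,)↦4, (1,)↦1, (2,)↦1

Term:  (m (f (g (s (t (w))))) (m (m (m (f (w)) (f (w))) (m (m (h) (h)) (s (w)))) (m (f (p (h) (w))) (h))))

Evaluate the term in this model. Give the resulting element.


value = 3

  w = 2
  (t (w)) = t(2,) = 1
  (s (t (w))) = s(1,) = 2
  (g (s (t (w)))) = g(2,) = 0
  (f (g (s (t (w))))) = f(0,) = 4
  w = 2
  (f (w)) = f(2,) = 1
  w = 2
  (f (w)) = f(2,) = 1
  (m (f (w)) (f (w))) = m(1, 1) = 2
  h = 4
  h = 4
  (m (h) (h)) = m(4, 4) = 2
  w = 2
  (s (w)) = s(2,) = 1
  (m (m (h) (h)) (s (w))) = m(2, 1) = 2
  (m (m (f (w)) (f (w))) (m (m (h) (h)) (s (w)))) = m(2, 2) = 1
  h = 4
  w = 2
  (p (h) (w)) = p(4, 2) = 1
  (f (p (h) (w))) = f(1,) = 1
  h = 4
  (m (f (p (h) (w))) (h)) = m(1, 4) = 2
  (m (m (m (f (w)) (f (w))) (m (m (h) (h)) (s (w)))) (m (f (p (h) (w))) (h))) = m(1, 2) = 2
  (m (f (g (s (t (w))))) (m (m (m (f (w)) (f (w))) (m (m (h) (h)) (s (w)))) (m (f (p (h) (w))) (h)))) = m(4, 2) = 3


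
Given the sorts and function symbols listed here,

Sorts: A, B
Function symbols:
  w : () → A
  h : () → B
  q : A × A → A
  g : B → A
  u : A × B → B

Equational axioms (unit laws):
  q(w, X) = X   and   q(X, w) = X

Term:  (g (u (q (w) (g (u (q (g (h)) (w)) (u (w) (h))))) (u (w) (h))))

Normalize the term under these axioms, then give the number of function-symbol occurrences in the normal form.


1. (g (u (q (w) (g (u (q (g (h)) (w)) (u (w) (h))))) (u (w) (h))))  →  (g (u (g (u (q (g (h)) (w)) (u (w) (h)))) (u (w) (h))))
2. (g (u (g (u (q (g (h)) (w)) (u (w) (h)))) (u (w) (h))))  →  (g (u (g (u (g (h)) (u (w) (h)))) (u (w) (h))))
normal form: (g (u (g (u (g (h)) (u (w) (h)))) (u (w) (h))))

size = 12


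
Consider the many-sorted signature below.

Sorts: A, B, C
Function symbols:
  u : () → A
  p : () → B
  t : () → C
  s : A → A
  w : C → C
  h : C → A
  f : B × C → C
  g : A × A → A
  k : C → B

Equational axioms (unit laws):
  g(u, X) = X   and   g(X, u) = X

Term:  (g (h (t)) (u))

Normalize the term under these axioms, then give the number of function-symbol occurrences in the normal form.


size = 2

1. (g (h (t)) (u))  →  (h (t))
normal form: (h (t))


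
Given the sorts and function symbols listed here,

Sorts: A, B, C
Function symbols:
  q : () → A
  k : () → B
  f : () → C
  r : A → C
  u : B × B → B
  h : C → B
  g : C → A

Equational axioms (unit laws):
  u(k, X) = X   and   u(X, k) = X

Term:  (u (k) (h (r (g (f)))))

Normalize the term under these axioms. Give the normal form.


normal form = (h (r (g (f))))

1. (u (k) (h (r (g (f)))))  →  (h (r (g (f))))


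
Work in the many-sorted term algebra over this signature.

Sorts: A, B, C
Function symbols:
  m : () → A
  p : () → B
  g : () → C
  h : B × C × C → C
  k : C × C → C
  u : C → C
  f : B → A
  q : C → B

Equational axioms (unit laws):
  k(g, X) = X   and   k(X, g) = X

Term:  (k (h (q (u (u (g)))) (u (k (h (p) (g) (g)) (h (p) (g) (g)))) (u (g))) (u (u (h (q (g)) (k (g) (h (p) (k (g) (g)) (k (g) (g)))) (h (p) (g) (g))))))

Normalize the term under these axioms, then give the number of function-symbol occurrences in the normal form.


1. (k (h (q (u (u (g)))) (u (k (h (p) (g) (g)) (h (p) (g) (g)))) (u (g))) (u (u (h (q (g)) (k (g) (h (p) (k (g) (g)) (k (g) (g)))) (h (p) (g) (g))))))  →  (k (h (q (u (u (g)))) (u (k (h (p) (g) (g)) (h (p) (g) (g)))) (u (g))) (u (u (h (q (g)) (h (p) (k (g) (g)) (k (g) (g))) (h (p) (g) (g))))))
2. (k (h (q (u (u (g)))) (u (k (h (p) (g) (g)) (h (p) (g) (g)))) (u (g))) (u (u (h (q (g)) (h (p) (k (g) (g)) (k (g) (g))) (h (p) (g) (g))))))  →  (k (h (q (u (u (g)))) (u (k (h (p) (g) (g)) (h (p) (g) (g)))) (u (g))) (u (u (h (q (g)) (h (p) (g) (k (g) (g))) (h (p) (g) (g))))))
3. (k (h (q (u (u (g)))) (u (k (h (p) (g) (g)) (h (p) (g) (g)))) (u (g))) (u (u (h (q (g)) (h (p) (g) (k (g) (g))) (h (p) (g) (g))))))  →  (k (h (q (u (u (g)))) (u (k (h (p) (g) (g)) (h (p) (g) (g)))) (u (g))) (u (u (h (q (g)) (h (p) (g) (g)) (h (p) (g) (g))))))
normal form: (k (h (q (u (u (g)))) (u (k (h (p) (g) (g)) (h (p) (g) (g)))) (u (g))) (u (u (h (q (g)) (h (p) (g) (g)) (h (p) (g) (g))))))

size = 31


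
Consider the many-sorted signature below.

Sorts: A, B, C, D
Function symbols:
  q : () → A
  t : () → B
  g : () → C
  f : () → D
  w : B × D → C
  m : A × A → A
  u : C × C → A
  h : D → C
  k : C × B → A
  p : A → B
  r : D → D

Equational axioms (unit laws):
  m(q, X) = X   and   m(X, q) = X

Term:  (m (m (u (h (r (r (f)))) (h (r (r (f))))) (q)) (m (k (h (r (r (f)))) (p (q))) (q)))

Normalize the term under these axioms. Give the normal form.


1. (m (m (u (h (r (r (f)))) (h (r (r (f))))) (q)) (m (k (h (r (r (f)))) (p (q))) (q)))  →  (m (u (h (r (r (f)))) (h (r (r (f))))) (m (k (h (r (r (f)))) (p (q))) (q)))
2. (m (u (h (r (r (f)))) (h (r (r (f))))) (m (k (h (r (r (f)))) (p (q))) (q)))  →  (m (u (h (r (r (f)))) (h (r (r (f))))) (k (h (r (r (f)))) (p (q))))

normal form = (m (u (h (r (r (f)))) (h (r (r (f))))) (k (h (r (r (f)))) (p (q))))


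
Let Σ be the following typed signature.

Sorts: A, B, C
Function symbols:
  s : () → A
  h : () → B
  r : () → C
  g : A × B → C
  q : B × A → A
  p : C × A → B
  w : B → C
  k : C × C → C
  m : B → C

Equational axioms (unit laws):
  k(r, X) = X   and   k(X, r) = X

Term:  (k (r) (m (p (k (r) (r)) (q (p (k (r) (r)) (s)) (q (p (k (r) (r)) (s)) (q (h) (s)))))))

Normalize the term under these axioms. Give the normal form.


normal form = (m (p (r) (q (p (r) (s)) (q (p (r) (s)) (q (h) (s))))))

1. (k (r) (m (p (k (r) (r)) (q (p (k (r) (r)) (s)) (q (p (k (r) (r)) (s)) (q (h) (s)))))))  →  (m (p (k (r) (r)) (q (p (k (r) (r)) (s)) (q (p (k (r) (r)) (s)) (q (h) (s))))))
2. (m (p (k (r) (r)) (q (p (k (r) (r)) (s)) (q (p (k (r) (r)) (s)) (q (h) (s))))))  →  (m (p (r) (q (p (k (r) (r)) (s)) (q (p (k (r) (r)) (s)) (q (h) (s))))))
3. (m (p (r) (q (p (k (r) (r)) (s)) (q (p (k (r) (r)) (s)) (q (h) (s))))))  →  (m (p (r) (q (p (r) (s)) (q (p (k (r) (r)) (s)) (q (h) (s))))))
4. (m (p (r) (q (p (r) (s)) (q (p (k (r) (r)) (s)) (q (h) (s))))))  →  (m (p (r) (q (p (r) (s)) (q (p (r) (s)) (q (h) (s))))))


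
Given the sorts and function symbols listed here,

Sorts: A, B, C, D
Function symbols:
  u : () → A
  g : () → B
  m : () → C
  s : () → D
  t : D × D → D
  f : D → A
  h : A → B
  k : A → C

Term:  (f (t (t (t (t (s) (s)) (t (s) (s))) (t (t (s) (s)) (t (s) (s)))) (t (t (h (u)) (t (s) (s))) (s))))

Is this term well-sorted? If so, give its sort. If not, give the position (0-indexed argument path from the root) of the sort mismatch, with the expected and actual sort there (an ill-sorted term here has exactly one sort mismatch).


          (s) : D
          (s) : D
        (t (s) (s)) : D
          (s) : D
          (s) : D
        (t (s) (s)) : D
      (t (t (s) (s)) (t (s) (s))) : D
          (s) : D
          (s) : D
        (t (s) (s)) : D
          (s) : D
          (s) : D
        (t (s) (s)) : D
      (t (t (s) (s)) (t (s) (s))) : D
    (t (t (t (s) (s)) (t (s) (s))) (t (t (s) (s)) (t (s) (s)))) : D
          (u) : A
        (h (u)) : B
          (s) : D
          (s) : D
        (t (s) (s)) : D
      (t (h (u)) (t (s) (s))) : ✗ arg 0 at [0, 1, 0, 0] has sort B, expected D
      (s) : D

ill-sorted at position [0, 1, 0, 0]: expected D, got B


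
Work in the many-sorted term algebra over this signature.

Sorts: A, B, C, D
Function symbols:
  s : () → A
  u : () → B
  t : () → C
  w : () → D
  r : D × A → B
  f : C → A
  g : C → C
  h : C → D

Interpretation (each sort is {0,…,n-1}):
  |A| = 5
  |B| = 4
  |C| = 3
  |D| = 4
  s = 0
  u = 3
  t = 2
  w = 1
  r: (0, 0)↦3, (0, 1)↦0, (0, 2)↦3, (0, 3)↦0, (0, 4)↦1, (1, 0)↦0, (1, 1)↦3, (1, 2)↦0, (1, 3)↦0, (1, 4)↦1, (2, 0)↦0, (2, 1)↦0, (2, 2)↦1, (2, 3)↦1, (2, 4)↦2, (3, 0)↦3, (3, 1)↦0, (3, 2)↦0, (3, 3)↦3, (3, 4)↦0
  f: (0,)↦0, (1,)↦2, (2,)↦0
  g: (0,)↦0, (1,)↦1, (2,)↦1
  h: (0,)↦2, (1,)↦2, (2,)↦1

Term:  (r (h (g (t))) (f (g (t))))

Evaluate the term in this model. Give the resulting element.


value = 1

  t = 2
  (g (t)) = g(2,) = 1
  (h (g (t))) = h(1,) = 2
  t = 2
  (g (t)) = g(2,) = 1
  (f (g (t))) = f(1,) = 2
  (r (h (g (t))) (f (g (t)))) = r(2, 2) = 1


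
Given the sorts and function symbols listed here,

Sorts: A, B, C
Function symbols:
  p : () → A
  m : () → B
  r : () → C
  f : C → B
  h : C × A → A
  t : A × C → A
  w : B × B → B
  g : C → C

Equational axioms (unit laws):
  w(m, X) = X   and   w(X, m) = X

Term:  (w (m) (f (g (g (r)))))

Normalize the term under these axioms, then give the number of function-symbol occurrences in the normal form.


size = 4

1. (w (m) (f (g (g (r)))))  →  (f (g (g (r))))
normal form: (f (g (g (r))))


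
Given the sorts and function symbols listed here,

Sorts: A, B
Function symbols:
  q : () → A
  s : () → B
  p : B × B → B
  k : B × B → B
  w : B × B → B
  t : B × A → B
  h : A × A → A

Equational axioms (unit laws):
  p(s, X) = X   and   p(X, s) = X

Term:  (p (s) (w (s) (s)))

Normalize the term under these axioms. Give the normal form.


normal form = (w (s) (s))

1. (p (s) (w (s) (s)))  →  (w (s) (s))


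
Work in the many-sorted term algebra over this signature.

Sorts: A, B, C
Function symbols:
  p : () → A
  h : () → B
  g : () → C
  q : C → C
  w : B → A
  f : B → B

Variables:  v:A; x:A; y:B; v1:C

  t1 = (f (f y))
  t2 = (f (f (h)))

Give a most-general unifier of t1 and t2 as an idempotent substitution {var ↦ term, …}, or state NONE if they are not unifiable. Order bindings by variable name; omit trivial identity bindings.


{y ↦ (h)}


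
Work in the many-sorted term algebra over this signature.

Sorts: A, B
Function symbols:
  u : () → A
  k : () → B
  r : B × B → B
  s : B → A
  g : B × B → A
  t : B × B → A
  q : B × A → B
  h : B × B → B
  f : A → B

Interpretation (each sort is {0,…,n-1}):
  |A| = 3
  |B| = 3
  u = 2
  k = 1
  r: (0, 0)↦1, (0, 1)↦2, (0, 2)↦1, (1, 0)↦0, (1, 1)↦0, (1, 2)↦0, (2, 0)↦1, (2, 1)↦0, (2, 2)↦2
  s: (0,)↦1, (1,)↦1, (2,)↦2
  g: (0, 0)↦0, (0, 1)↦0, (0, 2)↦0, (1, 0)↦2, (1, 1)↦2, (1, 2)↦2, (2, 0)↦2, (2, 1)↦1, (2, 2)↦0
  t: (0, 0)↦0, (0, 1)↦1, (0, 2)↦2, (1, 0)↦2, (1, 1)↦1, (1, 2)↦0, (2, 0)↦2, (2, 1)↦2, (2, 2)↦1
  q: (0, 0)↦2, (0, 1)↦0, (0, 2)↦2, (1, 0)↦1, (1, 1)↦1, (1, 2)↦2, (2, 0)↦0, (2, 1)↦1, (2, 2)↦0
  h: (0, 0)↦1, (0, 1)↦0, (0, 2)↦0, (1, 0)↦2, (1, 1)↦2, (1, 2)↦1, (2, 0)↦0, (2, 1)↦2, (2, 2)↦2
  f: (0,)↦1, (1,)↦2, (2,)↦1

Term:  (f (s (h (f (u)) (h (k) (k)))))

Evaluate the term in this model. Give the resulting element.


  u = 2
  (f (u)) = f(2,) = 1
  k = 1
  k = 1
  (h (k) (k)) = h(1, 1) = 2
  (h (f (u)) (h (k) (k))) = h(1, 2) = 1
  (s (h (f (u)) (h (k) (k)))) = s(1,) = 1
  (f (s (h (f (u)) (h (k) (k))))) = f(1,) = 2

value = 2


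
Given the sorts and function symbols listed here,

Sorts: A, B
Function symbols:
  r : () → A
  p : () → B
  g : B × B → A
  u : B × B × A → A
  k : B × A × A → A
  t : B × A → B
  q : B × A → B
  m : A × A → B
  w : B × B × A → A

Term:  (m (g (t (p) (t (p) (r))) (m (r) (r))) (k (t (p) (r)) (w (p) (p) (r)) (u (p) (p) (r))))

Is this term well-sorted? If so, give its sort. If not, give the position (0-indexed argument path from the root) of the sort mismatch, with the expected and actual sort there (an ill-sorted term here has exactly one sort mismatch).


ill-sorted at position [0, 0, 1]: expected A, got B

      (p) : B
        (p) : B
        (r) : A
      (t (p) (r)) : B
    (t (p) (t (p) (r))) : ✗ arg 1 at [0, 0, 1] has sort B, expected A
      (r) : A
      (r) : A
    (m (r) (r)) : B
      (p) : B
      (r) : A
    (t (p) (r)) : B
      (p) : B
      (p) : B
      (r) : A
    (w (p) (p) (r)) : A
      (p) : B
      (p) : B
      (r) : A
    (u (p) (p) (r)) : A
  (k (t (p) (r)) (w (p) (p) (r)) (u (p) (p) (r))) : A


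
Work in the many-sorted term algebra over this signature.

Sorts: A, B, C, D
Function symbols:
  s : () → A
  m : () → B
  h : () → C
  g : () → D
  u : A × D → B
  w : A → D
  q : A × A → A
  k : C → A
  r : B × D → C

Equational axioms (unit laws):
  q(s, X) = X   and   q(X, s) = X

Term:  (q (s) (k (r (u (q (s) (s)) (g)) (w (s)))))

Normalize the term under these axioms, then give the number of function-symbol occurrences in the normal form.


1. (q (s) (k (r (u (q (s) (s)) (g)) (w (s)))))  →  (k (r (u (q (s) (s)) (g)) (w (s))))
2. (k (r (u (q (s) (s)) (g)) (w (s))))  →  (k (r (u (s) (g)) (w (s))))
normal form: (k (r (u (s) (g)) (w (s))))

size = 7


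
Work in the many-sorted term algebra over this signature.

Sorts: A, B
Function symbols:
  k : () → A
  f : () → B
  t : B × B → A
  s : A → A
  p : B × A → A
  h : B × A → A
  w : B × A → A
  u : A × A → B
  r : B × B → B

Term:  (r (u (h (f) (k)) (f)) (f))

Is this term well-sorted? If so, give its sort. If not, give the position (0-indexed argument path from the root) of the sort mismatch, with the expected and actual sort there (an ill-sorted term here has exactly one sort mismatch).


ill-sorted at position [0, 1]: expected A, got B

      (f) : B
      (k) : A
    (h (f) (k)) : A
    (f) : B
  (u (h (f) (k)) (f)) : ✗ arg 1 at [0, 1] has sort B, expected A
  (f) : B
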